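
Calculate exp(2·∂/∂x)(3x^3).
3 x^{3} + 18 x^{2} + 36 x + 24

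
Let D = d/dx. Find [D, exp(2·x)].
2 e^{2 x}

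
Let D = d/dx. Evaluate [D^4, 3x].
12D^{3}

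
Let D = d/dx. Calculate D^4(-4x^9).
- 12096 x^{5}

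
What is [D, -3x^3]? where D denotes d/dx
- 9 x^{2}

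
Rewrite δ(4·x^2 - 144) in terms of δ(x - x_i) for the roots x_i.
\frac{\delta(x - 6) + \delta(x + 6)}{48}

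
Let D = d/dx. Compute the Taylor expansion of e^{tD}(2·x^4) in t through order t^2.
2 x^{2} \left(6 t^{2} + 4 t x + x^{2}\right)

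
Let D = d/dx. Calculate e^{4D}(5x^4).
5 x^{4} + 80 x^{3} + 480 x^{2} + 1280 x + 1280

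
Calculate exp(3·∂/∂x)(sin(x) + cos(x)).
\sqrt{2} \sin{\left(x + \frac{\pi}{4} + 3 \right)}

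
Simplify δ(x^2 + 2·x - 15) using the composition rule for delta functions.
\frac{\delta(x - 3) + \delta(x + 5)}{8}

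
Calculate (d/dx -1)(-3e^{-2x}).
9 e^{- 2 x}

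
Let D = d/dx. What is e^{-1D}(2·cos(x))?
2 \cos{\left(x - 1 \right)}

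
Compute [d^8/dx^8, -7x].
-56\frac{d^{7}}{dx^{7}}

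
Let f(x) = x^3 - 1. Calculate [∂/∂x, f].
3 x^{2}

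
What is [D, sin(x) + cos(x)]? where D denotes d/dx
- \sin{\left(x \right)} + \cos{\left(x \right)}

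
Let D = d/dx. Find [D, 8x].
8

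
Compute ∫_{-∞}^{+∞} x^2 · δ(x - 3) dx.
9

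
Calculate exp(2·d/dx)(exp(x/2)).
e^{\frac{x}{2} + 1}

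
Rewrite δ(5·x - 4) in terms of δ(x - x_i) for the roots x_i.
\frac{\delta(x - 4/5)}{5}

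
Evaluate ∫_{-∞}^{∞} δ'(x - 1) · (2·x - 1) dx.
-2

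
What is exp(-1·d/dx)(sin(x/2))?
\sin{\left(\frac{x}{2} - \frac{1}{2} \right)}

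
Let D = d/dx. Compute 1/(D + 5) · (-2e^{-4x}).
- 2 e^{- 4 x}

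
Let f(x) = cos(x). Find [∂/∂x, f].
- \sin{\left(x \right)}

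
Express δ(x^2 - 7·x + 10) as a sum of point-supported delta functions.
\frac{\delta(x - 5) + \delta(x - 2)}{3}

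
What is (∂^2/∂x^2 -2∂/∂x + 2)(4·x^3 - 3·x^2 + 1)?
8 x^{3} - 30 x^{2} + 36 x - 4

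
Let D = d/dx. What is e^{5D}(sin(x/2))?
\sin{\left(\frac{x}{2} + \frac{5}{2} \right)}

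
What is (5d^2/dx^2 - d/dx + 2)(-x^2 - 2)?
- 2 x^{2} + 2 x - 14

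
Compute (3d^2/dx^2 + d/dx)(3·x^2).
6 x + 18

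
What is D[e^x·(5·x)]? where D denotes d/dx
5 \left(x + 1\right) e^{x}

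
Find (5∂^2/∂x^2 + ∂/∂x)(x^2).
2 x + 10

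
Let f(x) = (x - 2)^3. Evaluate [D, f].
3 \left(x - 2\right)^{2}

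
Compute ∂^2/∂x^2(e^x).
e^{x}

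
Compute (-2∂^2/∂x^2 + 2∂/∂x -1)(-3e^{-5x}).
183 e^{- 5 x}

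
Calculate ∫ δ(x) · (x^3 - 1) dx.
-1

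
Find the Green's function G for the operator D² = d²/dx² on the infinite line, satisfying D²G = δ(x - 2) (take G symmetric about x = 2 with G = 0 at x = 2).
\frac{|x - 2|}{2}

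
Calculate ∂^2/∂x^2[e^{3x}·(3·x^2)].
\left(27 x^{2} + 36 x + 6\right) e^{3 x}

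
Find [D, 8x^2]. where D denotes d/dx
16 x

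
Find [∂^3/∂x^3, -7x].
-21\frac{d^{2}}{dx^{2}}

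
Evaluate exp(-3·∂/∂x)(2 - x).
5 - x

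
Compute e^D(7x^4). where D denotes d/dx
7 x^{4} + 28 x^{3} + 42 x^{2} + 28 x + 7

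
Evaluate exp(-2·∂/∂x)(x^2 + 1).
x^{2} - 4 x + 5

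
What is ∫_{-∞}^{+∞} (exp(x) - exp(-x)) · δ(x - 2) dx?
2 \sinh{\left(2 \right)}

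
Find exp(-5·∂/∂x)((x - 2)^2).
x^{2} - 14 x + 49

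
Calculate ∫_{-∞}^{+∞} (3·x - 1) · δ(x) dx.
-1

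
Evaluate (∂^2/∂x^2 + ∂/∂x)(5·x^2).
10 x + 10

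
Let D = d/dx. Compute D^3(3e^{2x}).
24 e^{2 x}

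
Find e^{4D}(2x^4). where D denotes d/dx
2 x^{4} + 32 x^{3} + 192 x^{2} + 512 x + 512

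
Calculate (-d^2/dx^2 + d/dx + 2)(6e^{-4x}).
- 108 e^{- 4 x}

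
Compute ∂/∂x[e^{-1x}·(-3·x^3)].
3 x^{2} \left(x - 3\right) e^{- x}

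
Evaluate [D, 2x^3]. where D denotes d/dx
6 x^{2}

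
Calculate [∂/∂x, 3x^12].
36 x^{11}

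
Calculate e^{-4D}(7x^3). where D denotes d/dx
7 x^{3} - 84 x^{2} + 336 x - 448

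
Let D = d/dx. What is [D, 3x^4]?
12 x^{3}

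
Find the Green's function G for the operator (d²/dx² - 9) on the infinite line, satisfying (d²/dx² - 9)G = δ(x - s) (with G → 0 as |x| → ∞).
-\frac{e^{-3|x-s|}}{6}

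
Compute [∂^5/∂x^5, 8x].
40\frac{d^{4}}{dx^{4}}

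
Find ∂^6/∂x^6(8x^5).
0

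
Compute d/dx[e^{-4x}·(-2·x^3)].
x^{2} \left(8 x - 6\right) e^{- 4 x}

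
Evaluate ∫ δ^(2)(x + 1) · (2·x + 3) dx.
0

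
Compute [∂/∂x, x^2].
2 x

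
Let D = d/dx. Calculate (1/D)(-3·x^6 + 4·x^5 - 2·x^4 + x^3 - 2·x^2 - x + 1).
- \frac{3 x^{7}}{7} + \frac{2 x^{6}}{3} - \frac{2 x^{5}}{5} + \frac{x^{4}}{4} - \frac{2 x^{3}}{3} - \frac{x^{2}}{2} + x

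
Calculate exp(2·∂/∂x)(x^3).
x^{3} + 6 x^{2} + 12 x + 8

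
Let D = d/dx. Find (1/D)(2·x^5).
\frac{x^{6}}{3}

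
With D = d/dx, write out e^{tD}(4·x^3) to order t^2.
4 x \left(3 t^{2} + 3 t x + x^{2}\right)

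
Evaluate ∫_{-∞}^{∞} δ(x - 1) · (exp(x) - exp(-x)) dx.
2 \sinh{\left(1 \right)}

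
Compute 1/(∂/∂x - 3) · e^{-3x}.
- \frac{e^{- 3 x}}{6}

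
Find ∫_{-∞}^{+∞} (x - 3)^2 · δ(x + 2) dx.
25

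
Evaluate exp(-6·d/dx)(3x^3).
3 x^{3} - 54 x^{2} + 324 x - 648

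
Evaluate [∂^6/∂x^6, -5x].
-30\frac{d^{5}}{dx^{5}}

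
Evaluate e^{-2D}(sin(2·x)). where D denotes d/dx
\sin{\left(2 x - 4 \right)}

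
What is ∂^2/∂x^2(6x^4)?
72 x^{2}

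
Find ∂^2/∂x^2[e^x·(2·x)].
2 \left(x + 2\right) e^{x}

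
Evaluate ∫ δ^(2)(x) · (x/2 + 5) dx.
0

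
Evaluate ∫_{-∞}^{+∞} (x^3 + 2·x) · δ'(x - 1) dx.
-5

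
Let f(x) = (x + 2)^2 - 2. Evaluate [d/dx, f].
2 x + 4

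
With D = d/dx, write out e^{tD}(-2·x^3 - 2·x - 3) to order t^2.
- 6 t^{2} x - 2 t \left(3 x^{2} + 1\right) - 2 x^{3} - 2 x - 3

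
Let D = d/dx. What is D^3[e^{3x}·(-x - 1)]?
27 \left(- x - 2\right) e^{3 x}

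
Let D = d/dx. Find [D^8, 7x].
56D^{7}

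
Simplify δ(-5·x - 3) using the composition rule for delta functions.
\frac{\delta(x + 3/5)}{5}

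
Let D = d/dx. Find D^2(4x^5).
80 x^{3}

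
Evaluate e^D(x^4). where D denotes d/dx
x^{4} + 4 x^{3} + 6 x^{2} + 4 x + 1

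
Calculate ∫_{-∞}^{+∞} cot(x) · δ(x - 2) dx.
\cot{\left(2 \right)}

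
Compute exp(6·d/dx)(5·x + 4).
5 x + 34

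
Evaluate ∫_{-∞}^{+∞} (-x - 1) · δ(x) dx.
-1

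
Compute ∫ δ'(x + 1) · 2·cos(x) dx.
- 2 \sin{\left(1 \right)}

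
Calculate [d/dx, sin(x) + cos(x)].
- \sin{\left(x \right)} + \cos{\left(x \right)}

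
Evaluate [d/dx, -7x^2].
- 14 x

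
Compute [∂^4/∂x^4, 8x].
32\frac{d^{3}}{dx^{3}}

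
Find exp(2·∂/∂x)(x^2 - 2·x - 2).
x^{2} + 2 x - 2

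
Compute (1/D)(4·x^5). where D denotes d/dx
\frac{2 x^{6}}{3}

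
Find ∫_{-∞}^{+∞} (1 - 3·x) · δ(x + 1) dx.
4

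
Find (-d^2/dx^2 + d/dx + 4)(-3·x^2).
- 12 x^{2} - 6 x + 6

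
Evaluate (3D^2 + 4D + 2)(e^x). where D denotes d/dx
9 e^{x}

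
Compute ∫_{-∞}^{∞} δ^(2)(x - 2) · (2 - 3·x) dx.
0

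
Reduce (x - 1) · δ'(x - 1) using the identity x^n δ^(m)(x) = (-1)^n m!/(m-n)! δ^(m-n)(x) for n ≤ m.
-\delta(x - 1)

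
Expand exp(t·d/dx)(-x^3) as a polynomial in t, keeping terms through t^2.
x \left(- 3 t^{2} - 3 t x - x^{2}\right)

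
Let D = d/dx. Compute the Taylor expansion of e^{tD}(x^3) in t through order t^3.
t^{3} + 3 t^{2} x + 3 t x^{2} + x^{3}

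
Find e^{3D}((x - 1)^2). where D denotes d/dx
x^{2} + 4 x + 4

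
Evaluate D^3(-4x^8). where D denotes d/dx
- 1344 x^{5}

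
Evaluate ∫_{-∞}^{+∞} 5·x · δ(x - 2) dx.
10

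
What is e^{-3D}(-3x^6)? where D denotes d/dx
- 3 x^{6} + 54 x^{5} - 405 x^{4} + 1620 x^{3} - 3645 x^{2} + 4374 x - 2187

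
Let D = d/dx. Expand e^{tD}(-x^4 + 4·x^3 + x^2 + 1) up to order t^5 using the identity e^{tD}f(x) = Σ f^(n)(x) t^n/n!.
- t^{4} + 4 t^{3} \left(1 - x\right) + t^{2} \left(- 6 x^{2} + 12 x + 1\right) + 2 t x \left(- 2 x^{2} + 6 x + 1\right) - x^{4} + 4 x^{3} + x^{2} + 1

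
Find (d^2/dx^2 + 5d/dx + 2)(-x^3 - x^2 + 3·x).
- 2 x^{3} - 17 x^{2} - 10 x + 13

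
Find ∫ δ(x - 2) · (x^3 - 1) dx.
7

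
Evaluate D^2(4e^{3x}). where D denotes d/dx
36 e^{3 x}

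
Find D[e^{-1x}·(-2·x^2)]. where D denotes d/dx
2 x \left(x - 2\right) e^{- x}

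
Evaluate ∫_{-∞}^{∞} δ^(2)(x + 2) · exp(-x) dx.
e^{2}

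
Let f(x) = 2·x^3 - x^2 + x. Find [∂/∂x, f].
6 x^{2} - 2 x + 1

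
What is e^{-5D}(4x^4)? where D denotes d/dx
4 x^{4} - 80 x^{3} + 600 x^{2} - 2000 x + 2500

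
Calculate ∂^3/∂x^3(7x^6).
840 x^{3}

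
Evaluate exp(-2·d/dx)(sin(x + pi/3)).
\sin{\left(x - 2 + \frac{\pi}{3} \right)}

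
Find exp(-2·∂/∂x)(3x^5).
3 x^{5} - 30 x^{4} + 120 x^{3} - 240 x^{2} + 240 x - 96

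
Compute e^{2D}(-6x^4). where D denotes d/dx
- 6 x^{4} - 48 x^{3} - 144 x^{2} - 192 x - 96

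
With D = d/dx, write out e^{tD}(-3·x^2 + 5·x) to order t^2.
- 3 t^{2} - t \left(6 x - 5\right) - 3 x^{2} + 5 x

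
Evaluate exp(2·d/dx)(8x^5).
8 x^{5} + 80 x^{4} + 320 x^{3} + 640 x^{2} + 640 x + 256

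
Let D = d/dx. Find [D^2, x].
2D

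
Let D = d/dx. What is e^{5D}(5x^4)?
5 x^{4} + 100 x^{3} + 750 x^{2} + 2500 x + 3125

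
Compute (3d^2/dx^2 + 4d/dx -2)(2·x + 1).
6 - 4 x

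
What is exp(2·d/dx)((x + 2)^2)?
x^{2} + 8 x + 16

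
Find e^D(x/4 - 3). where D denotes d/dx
\frac{x}{4} - \frac{11}{4}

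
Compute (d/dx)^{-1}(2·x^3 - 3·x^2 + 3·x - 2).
\frac{x^{4}}{2} - x^{3} + \frac{3 x^{2}}{2} - 2 x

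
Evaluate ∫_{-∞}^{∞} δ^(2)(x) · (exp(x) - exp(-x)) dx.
0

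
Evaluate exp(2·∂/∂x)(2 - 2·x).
- 2 x - 2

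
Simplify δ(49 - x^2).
\frac{\delta(x - 7) + \delta(x + 7)}{14}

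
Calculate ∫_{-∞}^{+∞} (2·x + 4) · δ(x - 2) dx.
8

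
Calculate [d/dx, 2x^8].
16 x^{7}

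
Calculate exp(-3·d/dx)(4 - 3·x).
13 - 3 x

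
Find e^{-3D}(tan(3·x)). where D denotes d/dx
\tan{\left(3 x - 9 \right)}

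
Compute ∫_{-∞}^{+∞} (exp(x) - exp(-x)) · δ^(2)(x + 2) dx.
- 2 \sinh{\left(2 \right)}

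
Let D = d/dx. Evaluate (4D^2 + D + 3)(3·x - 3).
9 x - 6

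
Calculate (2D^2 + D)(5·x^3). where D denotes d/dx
15 x \left(x + 4\right)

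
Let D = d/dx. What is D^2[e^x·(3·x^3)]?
3 x \left(x^{2} + 6 x + 6\right) e^{x}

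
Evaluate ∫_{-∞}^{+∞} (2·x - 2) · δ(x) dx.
-2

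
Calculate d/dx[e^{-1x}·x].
\left(1 - x\right) e^{- x}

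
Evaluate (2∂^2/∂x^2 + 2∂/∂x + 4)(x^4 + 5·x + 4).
4 x^{4} + 8 x^{3} + 24 x^{2} + 20 x + 26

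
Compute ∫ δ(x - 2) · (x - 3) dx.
-1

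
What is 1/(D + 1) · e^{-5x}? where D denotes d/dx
- \frac{e^{- 5 x}}{4}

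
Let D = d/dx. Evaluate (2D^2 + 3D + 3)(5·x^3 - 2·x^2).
15 x^{3} + 39 x^{2} + 48 x - 8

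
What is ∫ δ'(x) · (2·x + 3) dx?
-2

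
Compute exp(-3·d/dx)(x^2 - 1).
x^{2} - 6 x + 8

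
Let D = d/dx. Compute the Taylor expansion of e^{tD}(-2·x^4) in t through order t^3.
2 x \left(- 4 t^{3} - 6 t^{2} x - 4 t x^{2} - x^{3}\right)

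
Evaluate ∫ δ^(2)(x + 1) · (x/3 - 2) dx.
0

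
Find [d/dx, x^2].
2 x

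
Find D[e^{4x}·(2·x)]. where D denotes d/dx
\left(8 x + 2\right) e^{4 x}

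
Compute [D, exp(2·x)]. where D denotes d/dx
2 e^{2 x}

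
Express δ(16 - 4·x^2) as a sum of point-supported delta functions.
\frac{\delta(x - 2) + \delta(x + 2)}{16}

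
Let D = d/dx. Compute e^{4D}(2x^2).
2 x^{2} + 16 x + 32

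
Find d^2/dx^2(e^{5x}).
25 e^{5 x}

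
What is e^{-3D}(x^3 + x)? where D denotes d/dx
x^{3} - 9 x^{2} + 28 x - 30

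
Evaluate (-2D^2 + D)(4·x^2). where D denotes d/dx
8 x - 16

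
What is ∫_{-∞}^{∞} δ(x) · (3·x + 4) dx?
4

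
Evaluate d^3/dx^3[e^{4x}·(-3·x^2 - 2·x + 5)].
\left(- 192 x^{2} - 416 x + 152\right) e^{4 x}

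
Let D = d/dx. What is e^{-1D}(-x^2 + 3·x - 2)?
- x^{2} + 5 x - 6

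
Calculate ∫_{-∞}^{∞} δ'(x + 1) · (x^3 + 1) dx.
-3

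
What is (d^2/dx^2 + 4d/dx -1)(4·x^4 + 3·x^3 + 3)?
- 4 x^{4} + 61 x^{3} + 84 x^{2} + 18 x - 3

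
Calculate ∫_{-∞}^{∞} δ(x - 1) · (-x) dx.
-1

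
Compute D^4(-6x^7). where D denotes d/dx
- 5040 x^{3}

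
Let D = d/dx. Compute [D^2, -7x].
-14D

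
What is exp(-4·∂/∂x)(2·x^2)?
2 x^{2} - 16 x + 32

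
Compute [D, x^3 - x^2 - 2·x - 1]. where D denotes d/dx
3 x^{2} - 2 x - 2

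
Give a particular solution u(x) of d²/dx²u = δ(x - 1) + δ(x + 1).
\frac{|x - 1|}{2} + \frac{|x + 1|}{2}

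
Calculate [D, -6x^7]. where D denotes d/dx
- 42 x^{6}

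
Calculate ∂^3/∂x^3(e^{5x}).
125 e^{5 x}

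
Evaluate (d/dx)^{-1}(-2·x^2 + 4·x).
- \frac{2 x^{3}}{3} + 2 x^{2}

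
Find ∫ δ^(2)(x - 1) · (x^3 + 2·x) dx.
6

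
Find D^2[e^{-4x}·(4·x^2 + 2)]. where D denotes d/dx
8 \left(8 x^{2} - 8 x + 5\right) e^{- 4 x}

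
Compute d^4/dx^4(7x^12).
83160 x^{8}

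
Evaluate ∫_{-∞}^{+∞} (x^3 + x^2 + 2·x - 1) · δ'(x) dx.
-2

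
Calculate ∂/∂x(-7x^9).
- 63 x^{8}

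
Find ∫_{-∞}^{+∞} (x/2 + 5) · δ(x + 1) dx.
\frac{9}{2}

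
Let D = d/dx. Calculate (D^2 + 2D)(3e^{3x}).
45 e^{3 x}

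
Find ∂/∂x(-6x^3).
- 18 x^{2}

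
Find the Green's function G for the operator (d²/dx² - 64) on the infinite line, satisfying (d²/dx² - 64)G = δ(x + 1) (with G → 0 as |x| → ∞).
-\frac{e^{-8|x + 1|}}{16}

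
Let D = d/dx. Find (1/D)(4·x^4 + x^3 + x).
\frac{4 x^{5}}{5} + \frac{x^{4}}{4} + \frac{x^{2}}{2}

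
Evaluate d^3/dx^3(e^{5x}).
125 e^{5 x}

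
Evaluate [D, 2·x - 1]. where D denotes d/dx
2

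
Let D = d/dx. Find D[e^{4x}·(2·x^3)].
x^{2} \left(8 x + 6\right) e^{4 x}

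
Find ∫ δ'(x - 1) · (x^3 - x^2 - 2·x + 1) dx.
1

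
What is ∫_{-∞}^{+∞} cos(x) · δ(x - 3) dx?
\cos{\left(3 \right)}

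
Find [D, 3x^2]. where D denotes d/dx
6 x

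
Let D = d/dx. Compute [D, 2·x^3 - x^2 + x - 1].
6 x^{2} - 2 x + 1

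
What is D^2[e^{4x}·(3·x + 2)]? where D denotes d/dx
\left(48 x + 56\right) e^{4 x}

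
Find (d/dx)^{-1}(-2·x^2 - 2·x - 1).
- \frac{2 x^{3}}{3} - x^{2} - x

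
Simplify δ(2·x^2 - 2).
\frac{\delta(x - 1) + \delta(x + 1)}{4}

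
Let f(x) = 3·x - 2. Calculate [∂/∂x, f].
3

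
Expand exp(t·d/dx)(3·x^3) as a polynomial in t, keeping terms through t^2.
3 x \left(3 t^{2} + 3 t x + x^{2}\right)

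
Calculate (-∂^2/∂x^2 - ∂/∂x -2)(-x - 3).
2 x + 7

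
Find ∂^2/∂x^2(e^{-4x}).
16 e^{- 4 x}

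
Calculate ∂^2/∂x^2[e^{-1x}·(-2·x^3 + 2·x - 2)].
2 \left(- x^{3} + 6 x^{2} - 5 x - 3\right) e^{- x}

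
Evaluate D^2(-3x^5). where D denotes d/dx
- 60 x^{3}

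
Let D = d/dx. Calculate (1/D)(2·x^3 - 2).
\frac{x^{4}}{2} - 2 x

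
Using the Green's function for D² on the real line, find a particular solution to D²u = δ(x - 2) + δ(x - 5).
\frac{|x - 2|}{2} + \frac{|x - 5|}{2}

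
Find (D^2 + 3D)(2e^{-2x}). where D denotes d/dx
- 4 e^{- 2 x}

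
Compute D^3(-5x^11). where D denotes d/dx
- 4950 x^{8}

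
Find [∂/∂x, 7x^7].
49 x^{6}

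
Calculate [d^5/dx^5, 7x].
35\frac{d^{4}}{dx^{4}}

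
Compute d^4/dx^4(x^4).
24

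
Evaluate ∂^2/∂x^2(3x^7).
126 x^{5}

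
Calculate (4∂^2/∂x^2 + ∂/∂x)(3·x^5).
15 x^{3} \left(x + 16\right)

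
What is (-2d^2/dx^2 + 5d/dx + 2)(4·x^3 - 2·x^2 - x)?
8 x^{3} + 56 x^{2} - 70 x + 3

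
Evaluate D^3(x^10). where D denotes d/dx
720 x^{7}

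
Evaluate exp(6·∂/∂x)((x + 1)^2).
x^{2} + 14 x + 49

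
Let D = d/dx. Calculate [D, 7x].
7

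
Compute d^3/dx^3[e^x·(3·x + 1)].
\left(3 x + 10\right) e^{x}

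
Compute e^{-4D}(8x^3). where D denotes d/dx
8 x^{3} - 96 x^{2} + 384 x - 512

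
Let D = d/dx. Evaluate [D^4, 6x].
24D^{3}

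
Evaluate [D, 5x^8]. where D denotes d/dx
40 x^{7}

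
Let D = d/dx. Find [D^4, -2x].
-8D^{3}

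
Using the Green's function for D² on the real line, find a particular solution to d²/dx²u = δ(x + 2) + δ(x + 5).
\frac{|x + 2|}{2} + \frac{|x + 5|}{2}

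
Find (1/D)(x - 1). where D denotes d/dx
\frac{x^{2}}{2} - x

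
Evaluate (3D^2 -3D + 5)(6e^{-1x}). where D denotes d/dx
66 e^{- x}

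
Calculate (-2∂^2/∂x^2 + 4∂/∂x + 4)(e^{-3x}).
- 26 e^{- 3 x}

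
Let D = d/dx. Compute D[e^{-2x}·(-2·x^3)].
x^{2} \left(4 x - 6\right) e^{- 2 x}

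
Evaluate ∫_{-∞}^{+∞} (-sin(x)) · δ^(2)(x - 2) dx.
\sin{\left(2 \right)}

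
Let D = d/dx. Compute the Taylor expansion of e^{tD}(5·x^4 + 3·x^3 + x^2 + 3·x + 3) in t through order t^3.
t^{3} \left(20 x + 3\right) + t^{2} \left(30 x^{2} + 9 x + 1\right) + t \left(20 x^{3} + 9 x^{2} + 2 x + 3\right) + 5 x^{4} + 3 x^{3} + x^{2} + 3 x + 3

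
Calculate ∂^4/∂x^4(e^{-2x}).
16 e^{- 2 x}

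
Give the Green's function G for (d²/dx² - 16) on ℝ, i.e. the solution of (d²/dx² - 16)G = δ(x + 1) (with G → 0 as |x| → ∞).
-\frac{e^{-4|x + 1|}}{8}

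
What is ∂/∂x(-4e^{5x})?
- 20 e^{5 x}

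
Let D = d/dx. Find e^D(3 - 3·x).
- 3 x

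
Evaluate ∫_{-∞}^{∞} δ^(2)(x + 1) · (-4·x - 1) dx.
0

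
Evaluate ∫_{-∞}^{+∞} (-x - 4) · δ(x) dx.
-4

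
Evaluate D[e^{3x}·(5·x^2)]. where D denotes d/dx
5 x \left(3 x + 2\right) e^{3 x}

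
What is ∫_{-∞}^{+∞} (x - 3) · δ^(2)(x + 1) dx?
0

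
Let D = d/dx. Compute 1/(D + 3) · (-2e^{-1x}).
- e^{- x}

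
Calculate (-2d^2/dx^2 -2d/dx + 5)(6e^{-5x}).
- 210 e^{- 5 x}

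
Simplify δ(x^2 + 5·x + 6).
\frac{\delta(x + 2) + \delta(x + 3)}{1}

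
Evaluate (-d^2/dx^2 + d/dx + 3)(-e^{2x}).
- e^{2 x}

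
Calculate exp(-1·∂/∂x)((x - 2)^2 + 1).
x^{2} - 6 x + 10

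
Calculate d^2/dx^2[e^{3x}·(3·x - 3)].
\left(27 x - 9\right) e^{3 x}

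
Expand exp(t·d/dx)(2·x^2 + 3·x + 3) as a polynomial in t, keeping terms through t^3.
2 t^{2} + t \left(4 x + 3\right) + 2 x^{2} + 3 x + 3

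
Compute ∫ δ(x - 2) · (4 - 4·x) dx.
-4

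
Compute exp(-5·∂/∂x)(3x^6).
3 x^{6} - 90 x^{5} + 1125 x^{4} - 7500 x^{3} + 28125 x^{2} - 56250 x + 46875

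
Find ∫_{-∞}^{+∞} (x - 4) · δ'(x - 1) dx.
-1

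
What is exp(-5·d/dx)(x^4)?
x^{4} - 20 x^{3} + 150 x^{2} - 500 x + 625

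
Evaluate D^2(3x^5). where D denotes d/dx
60 x^{3}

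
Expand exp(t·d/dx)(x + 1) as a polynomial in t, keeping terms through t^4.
t + x + 1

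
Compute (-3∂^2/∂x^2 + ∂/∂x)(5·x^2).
10 x - 30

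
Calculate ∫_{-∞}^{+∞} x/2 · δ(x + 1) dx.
- \frac{1}{2}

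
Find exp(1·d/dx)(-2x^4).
- 2 x^{4} - 8 x^{3} - 12 x^{2} - 8 x - 2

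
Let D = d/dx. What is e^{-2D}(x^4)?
x^{4} - 8 x^{3} + 24 x^{2} - 32 x + 16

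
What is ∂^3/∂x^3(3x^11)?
2970 x^{8}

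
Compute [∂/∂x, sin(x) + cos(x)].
- \sin{\left(x \right)} + \cos{\left(x \right)}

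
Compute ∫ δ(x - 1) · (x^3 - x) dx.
0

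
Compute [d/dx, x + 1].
1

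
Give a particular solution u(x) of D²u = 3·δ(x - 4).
\frac{3|x - 4|}{2}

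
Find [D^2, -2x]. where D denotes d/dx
-4D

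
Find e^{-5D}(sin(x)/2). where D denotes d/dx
\frac{\sin{\left(x - 5 \right)}}{2}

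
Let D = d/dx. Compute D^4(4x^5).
480 x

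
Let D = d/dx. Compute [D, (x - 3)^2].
2 x - 6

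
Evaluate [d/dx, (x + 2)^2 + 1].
2 x + 4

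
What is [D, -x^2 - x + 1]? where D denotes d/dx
- 2 x - 1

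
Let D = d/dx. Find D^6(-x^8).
- 20160 x^{2}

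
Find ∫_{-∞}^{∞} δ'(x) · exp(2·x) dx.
-2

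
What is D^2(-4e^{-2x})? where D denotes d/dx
- 16 e^{- 2 x}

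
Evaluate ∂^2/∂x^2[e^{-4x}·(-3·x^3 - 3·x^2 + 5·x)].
2 \left(- 24 x^{3} + 12 x^{2} + 55 x - 23\right) e^{- 4 x}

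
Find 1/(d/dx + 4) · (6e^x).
\frac{6 e^{x}}{5}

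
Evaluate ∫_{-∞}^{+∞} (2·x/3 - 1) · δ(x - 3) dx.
1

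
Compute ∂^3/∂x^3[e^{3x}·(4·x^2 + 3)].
\left(108 x^{2} + 216 x + 153\right) e^{3 x}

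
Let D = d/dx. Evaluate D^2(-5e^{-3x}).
- 45 e^{- 3 x}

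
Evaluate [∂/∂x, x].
1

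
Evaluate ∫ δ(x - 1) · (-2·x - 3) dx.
-5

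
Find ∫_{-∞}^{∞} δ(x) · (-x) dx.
0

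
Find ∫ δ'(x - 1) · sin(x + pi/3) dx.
- \cos{\left(1 + \frac{\pi}{3} \right)}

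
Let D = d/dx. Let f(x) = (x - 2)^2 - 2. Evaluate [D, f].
2 x - 4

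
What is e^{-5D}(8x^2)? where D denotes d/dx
8 x^{2} - 80 x + 200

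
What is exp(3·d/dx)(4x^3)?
4 x^{3} + 36 x^{2} + 108 x + 108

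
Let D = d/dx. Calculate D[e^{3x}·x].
\left(3 x + 1\right) e^{3 x}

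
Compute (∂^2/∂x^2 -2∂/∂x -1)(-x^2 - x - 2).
x^{2} + 5 x + 2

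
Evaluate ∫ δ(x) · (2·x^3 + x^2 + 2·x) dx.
0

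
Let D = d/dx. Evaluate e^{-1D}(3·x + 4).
3 x + 1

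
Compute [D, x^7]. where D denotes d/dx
7 x^{6}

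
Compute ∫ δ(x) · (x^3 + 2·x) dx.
0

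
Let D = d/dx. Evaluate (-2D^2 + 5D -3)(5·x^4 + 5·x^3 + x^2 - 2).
- 15 x^{4} + 85 x^{3} - 48 x^{2} - 50 x + 2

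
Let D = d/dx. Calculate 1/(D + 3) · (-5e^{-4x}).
5 e^{- 4 x}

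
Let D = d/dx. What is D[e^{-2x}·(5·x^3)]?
x^{2} \left(15 - 10 x\right) e^{- 2 x}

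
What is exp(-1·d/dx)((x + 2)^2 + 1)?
x^{2} + 2 x + 2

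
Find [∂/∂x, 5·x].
5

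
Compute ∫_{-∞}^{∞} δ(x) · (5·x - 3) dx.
-3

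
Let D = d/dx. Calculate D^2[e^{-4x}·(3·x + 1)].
8 \left(6 x - 1\right) e^{- 4 x}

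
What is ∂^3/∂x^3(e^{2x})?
8 e^{2 x}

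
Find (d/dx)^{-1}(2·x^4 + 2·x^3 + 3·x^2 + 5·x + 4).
\frac{2 x^{5}}{5} + \frac{x^{4}}{2} + x^{3} + \frac{5 x^{2}}{2} + 4 x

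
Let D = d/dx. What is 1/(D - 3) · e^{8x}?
\frac{e^{8 x}}{5}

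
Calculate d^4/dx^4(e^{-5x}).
625 e^{- 5 x}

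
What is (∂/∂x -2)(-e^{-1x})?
3 e^{- x}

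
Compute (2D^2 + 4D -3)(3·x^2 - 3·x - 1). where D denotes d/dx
- 9 x^{2} + 33 x + 3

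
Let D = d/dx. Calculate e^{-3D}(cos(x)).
\cos{\left(x - 3 \right)}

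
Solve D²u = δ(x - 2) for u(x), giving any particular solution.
\frac{|x - 2|}{2}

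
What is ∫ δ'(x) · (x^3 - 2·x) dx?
2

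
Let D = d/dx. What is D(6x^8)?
48 x^{7}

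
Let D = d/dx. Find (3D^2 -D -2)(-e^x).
0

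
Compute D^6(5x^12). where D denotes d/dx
3326400 x^{6}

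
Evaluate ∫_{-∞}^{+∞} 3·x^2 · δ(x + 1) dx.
3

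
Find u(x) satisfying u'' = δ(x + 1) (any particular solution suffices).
\frac{|x + 1|}{2}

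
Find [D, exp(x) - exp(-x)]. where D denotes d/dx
2 \cosh{\left(x \right)}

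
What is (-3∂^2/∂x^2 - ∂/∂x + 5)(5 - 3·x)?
28 - 15 x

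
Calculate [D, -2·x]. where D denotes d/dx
-2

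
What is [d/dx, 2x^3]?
6 x^{2}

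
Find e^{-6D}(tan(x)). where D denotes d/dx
\tan{\left(x - 6 \right)}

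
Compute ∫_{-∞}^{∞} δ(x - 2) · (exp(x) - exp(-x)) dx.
2 \sinh{\left(2 \right)}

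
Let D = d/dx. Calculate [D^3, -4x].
-12D^{2}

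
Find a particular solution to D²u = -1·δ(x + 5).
-\frac{|x + 5|}{2}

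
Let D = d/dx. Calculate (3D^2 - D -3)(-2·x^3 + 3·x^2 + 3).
6 x^{3} - 3 x^{2} - 42 x + 9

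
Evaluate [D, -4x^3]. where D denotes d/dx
- 12 x^{2}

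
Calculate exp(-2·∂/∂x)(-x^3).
- x^{3} + 6 x^{2} - 12 x + 8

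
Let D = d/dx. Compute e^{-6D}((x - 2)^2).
x^{2} - 16 x + 64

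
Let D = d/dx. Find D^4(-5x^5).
- 600 x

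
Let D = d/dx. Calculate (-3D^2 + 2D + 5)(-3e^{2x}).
9 e^{2 x}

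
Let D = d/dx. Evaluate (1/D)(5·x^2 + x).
\frac{5 x^{3}}{3} + \frac{x^{2}}{2}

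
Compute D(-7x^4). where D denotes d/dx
- 28 x^{3}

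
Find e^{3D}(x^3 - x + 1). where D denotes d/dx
x^{3} + 9 x^{2} + 26 x + 25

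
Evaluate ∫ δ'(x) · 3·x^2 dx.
0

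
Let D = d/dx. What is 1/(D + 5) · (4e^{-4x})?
4 e^{- 4 x}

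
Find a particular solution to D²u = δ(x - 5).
\frac{|x - 5|}{2}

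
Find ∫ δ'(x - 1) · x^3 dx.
-3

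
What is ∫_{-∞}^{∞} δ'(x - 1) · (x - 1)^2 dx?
0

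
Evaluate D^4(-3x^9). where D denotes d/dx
- 9072 x^{5}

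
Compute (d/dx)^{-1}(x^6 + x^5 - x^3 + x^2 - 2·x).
\frac{x^{7}}{7} + \frac{x^{6}}{6} - \frac{x^{4}}{4} + \frac{x^{3}}{3} - x^{2}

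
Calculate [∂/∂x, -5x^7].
- 35 x^{6}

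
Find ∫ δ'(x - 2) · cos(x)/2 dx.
\frac{\sin{\left(2 \right)}}{2}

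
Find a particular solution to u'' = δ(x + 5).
\frac{|x + 5|}{2}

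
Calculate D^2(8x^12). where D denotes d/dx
1056 x^{10}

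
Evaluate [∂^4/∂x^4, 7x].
28\frac{d^{3}}{dx^{3}}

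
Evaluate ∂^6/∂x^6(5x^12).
3326400 x^{6}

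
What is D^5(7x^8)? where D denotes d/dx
47040 x^{3}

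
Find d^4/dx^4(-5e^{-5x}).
- 3125 e^{- 5 x}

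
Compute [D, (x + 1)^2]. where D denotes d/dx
2 x + 2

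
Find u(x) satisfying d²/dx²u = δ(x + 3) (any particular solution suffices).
\frac{|x + 3|}{2}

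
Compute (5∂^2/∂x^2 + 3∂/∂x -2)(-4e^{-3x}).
- 136 e^{- 3 x}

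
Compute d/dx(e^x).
e^{x}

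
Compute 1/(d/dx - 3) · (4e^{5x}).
2 e^{5 x}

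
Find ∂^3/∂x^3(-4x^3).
-24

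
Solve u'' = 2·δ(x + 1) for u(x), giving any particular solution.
|x + 1|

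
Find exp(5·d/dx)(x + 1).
x + 6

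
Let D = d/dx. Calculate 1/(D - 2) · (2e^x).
- 2 e^{x}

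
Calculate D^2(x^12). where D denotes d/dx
132 x^{10}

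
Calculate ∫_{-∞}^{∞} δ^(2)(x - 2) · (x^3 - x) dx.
12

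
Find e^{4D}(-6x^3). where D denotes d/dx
- 6 x^{3} - 72 x^{2} - 288 x - 384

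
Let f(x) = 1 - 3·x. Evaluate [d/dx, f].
-3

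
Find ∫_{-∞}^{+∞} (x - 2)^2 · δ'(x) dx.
4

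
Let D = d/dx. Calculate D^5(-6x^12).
- 570240 x^{7}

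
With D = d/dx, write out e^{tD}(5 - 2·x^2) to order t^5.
- 2 t^{2} - 4 t x - 2 x^{2} + 5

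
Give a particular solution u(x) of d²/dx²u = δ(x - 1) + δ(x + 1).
\frac{|x - 1|}{2} + \frac{|x + 1|}{2}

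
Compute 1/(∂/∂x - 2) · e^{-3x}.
- \frac{e^{- 3 x}}{5}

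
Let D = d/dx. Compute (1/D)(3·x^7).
\frac{3 x^{8}}{8}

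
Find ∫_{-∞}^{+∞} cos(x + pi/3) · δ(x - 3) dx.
\cos{\left(\frac{\pi}{3} + 3 \right)}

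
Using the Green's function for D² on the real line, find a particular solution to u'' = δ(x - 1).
\frac{|x - 1|}{2}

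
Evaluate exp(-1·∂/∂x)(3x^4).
3 x^{4} - 12 x^{3} + 18 x^{2} - 12 x + 3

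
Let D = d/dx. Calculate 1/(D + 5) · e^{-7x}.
- \frac{e^{- 7 x}}{2}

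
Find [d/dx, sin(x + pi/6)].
\cos{\left(x + \frac{\pi}{6} \right)}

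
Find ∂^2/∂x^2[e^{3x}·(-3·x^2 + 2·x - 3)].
\left(- 27 x^{2} - 18 x - 21\right) e^{3 x}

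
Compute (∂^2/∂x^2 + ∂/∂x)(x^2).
2 x + 2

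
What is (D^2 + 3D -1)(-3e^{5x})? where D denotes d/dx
- 117 e^{5 x}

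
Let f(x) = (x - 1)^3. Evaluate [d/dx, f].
3 \left(x - 1\right)^{2}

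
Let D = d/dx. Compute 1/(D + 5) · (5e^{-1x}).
\frac{5 e^{- x}}{4}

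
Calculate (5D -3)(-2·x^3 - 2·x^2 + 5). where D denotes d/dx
6 x^{3} - 24 x^{2} - 20 x - 15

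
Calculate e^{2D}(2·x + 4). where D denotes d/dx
2 x + 8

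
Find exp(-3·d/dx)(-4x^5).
- 4 x^{5} + 60 x^{4} - 360 x^{3} + 1080 x^{2} - 1620 x + 972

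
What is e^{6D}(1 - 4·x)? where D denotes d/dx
- 4 x - 23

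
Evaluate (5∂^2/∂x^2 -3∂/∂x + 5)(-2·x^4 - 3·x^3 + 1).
- 10 x^{4} + 9 x^{3} - 93 x^{2} - 90 x + 5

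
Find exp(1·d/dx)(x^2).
x^{2} + 2 x + 1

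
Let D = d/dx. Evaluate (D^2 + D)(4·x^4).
16 x^{2} \left(x + 3\right)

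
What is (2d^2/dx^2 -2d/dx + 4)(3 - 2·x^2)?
- 8 x^{2} + 8 x + 4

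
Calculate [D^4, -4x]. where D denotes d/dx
-16D^{3}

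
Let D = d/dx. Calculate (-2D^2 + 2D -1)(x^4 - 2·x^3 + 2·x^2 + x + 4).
- x^{4} + 10 x^{3} - 38 x^{2} + 31 x - 10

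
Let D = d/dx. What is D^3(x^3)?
6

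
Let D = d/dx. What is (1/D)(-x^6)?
- \frac{x^{7}}{7}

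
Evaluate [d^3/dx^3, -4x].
-12\frac{d^{2}}{dx^{2}}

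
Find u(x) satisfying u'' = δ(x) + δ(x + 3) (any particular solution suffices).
\frac{|x|}{2} + \frac{|x + 3|}{2}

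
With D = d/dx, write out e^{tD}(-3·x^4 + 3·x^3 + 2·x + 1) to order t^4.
- 3 t^{4} + t^{3} \left(3 - 12 x\right) - 9 t^{2} x \left(2 x - 1\right) + t \left(- 12 x^{3} + 9 x^{2} + 2\right) - 3 x^{4} + 3 x^{3} + 2 x + 1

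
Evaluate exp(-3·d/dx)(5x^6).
5 x^{6} - 90 x^{5} + 675 x^{4} - 2700 x^{3} + 6075 x^{2} - 7290 x + 3645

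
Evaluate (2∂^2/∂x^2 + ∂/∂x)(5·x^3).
15 x \left(x + 4\right)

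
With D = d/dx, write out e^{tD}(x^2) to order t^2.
t^{2} + 2 t x + x^{2}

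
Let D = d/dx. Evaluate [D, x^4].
4 x^{3}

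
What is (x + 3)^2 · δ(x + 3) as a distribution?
0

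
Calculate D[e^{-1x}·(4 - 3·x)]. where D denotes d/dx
\left(3 x - 7\right) e^{- x}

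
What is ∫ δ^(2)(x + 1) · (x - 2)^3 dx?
-18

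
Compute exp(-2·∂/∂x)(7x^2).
7 x^{2} - 28 x + 28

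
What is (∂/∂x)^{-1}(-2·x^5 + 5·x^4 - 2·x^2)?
- \frac{x^{6}}{3} + x^{5} - \frac{2 x^{3}}{3}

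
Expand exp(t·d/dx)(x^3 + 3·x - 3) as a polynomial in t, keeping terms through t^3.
t^{3} + 3 t^{2} x + 3 t \left(x^{2} + 1\right) + x^{3} + 3 x - 3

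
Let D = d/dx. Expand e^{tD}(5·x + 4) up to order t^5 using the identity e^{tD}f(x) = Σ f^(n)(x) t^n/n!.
5 t + 5 x + 4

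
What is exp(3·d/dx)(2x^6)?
2 x^{6} + 36 x^{5} + 270 x^{4} + 1080 x^{3} + 2430 x^{2} + 2916 x + 1458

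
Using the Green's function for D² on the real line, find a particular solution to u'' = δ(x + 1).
\frac{|x + 1|}{2}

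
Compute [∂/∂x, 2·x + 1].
2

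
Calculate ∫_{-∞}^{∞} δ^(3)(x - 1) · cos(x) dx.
- \sin{\left(1 \right)}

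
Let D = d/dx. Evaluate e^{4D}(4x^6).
4 x^{6} + 96 x^{5} + 960 x^{4} + 5120 x^{3} + 15360 x^{2} + 24576 x + 16384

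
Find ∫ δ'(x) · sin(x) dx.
-1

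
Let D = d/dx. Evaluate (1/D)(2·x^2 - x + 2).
\frac{2 x^{3}}{3} - \frac{x^{2}}{2} + 2 x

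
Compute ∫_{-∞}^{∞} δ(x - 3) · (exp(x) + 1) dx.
1 + e^{3}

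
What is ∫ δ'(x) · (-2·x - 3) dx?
2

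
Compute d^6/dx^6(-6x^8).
- 120960 x^{2}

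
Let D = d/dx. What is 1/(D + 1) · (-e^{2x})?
- \frac{e^{2 x}}{3}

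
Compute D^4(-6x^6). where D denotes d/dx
- 2160 x^{2}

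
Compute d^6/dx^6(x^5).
0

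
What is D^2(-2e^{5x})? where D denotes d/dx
- 50 e^{5 x}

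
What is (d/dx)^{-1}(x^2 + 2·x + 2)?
\frac{x^{3}}{3} + x^{2} + 2 x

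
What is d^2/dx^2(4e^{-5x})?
100 e^{- 5 x}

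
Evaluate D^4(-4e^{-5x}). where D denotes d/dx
- 2500 e^{- 5 x}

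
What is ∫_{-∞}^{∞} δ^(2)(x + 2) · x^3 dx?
-12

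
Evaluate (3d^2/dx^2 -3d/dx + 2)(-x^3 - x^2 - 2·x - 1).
- 2 x^{3} + 7 x^{2} - 16 x - 2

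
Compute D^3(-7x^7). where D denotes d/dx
- 1470 x^{4}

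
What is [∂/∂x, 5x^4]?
20 x^{3}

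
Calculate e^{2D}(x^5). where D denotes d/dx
x^{5} + 10 x^{4} + 40 x^{3} + 80 x^{2} + 80 x + 32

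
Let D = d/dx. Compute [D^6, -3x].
-18D^{5}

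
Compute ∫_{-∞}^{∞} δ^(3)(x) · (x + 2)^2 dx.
0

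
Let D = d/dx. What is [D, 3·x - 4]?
3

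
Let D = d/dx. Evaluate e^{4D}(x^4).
x^{4} + 16 x^{3} + 96 x^{2} + 256 x + 256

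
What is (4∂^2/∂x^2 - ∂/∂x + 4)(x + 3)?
4 x + 11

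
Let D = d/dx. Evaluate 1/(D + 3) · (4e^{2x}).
\frac{4 e^{2 x}}{5}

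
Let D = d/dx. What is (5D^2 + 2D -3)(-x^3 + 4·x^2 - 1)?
3 x^{3} - 18 x^{2} - 14 x + 43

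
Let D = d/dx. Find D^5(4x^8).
26880 x^{3}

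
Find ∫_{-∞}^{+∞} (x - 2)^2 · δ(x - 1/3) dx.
\frac{25}{9}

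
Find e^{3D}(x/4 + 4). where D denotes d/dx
\frac{x}{4} + \frac{19}{4}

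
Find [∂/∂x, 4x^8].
32 x^{7}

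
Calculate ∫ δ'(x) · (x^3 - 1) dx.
0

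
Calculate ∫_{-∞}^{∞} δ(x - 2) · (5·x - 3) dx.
7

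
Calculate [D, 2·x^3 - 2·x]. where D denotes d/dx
6 x^{2} - 2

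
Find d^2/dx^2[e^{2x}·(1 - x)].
- 4 x e^{2 x}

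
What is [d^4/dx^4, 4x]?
16\frac{d^{3}}{dx^{3}}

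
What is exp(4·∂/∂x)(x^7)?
x^{7} + 28 x^{6} + 336 x^{5} + 2240 x^{4} + 8960 x^{3} + 21504 x^{2} + 28672 x + 16384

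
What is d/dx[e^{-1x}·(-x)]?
\left(x - 1\right) e^{- x}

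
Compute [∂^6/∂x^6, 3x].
18\frac{d^{5}}{dx^{5}}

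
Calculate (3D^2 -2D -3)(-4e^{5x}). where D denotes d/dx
- 248 e^{5 x}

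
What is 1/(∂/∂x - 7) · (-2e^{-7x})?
\frac{e^{- 7 x}}{7}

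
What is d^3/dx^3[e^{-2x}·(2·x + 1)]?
16 \left(1 - x\right) e^{- 2 x}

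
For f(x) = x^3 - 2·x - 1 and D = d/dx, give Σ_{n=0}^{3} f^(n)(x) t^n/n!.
t^{3} + 3 t^{2} x + t \left(3 x^{2} - 2\right) + x^{3} - 2 x - 1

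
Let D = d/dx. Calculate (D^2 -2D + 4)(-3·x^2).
- 12 x^{2} + 12 x - 6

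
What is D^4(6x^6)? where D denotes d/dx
2160 x^{2}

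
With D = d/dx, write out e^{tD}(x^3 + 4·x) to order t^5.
t^{3} + 3 t^{2} x + t \left(3 x^{2} + 4\right) + x^{3} + 4 x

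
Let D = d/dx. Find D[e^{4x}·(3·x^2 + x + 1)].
\left(12 x^{2} + 10 x + 5\right) e^{4 x}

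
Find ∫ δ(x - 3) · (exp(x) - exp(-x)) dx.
2 \sinh{\left(3 \right)}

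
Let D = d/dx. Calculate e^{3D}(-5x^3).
- 5 x^{3} - 45 x^{2} - 135 x - 135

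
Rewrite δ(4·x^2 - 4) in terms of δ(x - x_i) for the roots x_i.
\frac{\delta(x - 1) + \delta(x + 1)}{8}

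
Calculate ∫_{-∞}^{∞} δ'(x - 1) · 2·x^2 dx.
-4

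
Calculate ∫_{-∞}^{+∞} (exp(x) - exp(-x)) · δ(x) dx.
0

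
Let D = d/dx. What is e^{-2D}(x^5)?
x^{5} - 10 x^{4} + 40 x^{3} - 80 x^{2} + 80 x - 32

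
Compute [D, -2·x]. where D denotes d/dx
-2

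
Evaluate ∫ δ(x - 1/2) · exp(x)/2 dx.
\frac{e^{\frac{1}{2}}}{2}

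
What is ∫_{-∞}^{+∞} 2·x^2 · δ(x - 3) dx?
18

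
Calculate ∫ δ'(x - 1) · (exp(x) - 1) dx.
- e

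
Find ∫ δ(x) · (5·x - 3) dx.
-3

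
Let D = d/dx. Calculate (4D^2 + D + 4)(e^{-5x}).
99 e^{- 5 x}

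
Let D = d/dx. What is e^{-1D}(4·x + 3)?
4 x - 1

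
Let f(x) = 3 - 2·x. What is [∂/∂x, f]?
-2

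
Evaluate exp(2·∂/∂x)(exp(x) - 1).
e^{x + 2} - 1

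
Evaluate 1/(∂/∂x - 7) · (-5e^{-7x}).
\frac{5 e^{- 7 x}}{14}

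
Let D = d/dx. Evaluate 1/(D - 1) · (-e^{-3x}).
\frac{e^{- 3 x}}{4}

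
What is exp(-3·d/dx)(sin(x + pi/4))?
\sin{\left(x - 3 + \frac{\pi}{4} \right)}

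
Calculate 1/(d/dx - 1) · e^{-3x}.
- \frac{e^{- 3 x}}{4}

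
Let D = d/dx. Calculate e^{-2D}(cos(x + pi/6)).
\cos{\left(x - 2 + \frac{\pi}{6} \right)}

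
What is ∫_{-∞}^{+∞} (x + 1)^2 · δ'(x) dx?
-2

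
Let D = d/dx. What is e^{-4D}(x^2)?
x^{2} - 8 x + 16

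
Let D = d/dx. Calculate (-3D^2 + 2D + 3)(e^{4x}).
- 37 e^{4 x}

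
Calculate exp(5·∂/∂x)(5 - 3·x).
- 3 x - 10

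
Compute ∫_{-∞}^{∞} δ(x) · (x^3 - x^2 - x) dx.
0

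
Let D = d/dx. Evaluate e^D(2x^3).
2 x^{3} + 6 x^{2} + 6 x + 2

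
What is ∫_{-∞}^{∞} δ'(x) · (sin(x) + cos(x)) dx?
-1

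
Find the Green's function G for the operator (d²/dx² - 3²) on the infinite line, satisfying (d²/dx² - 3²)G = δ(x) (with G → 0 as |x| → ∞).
-\frac{e^{-3|x|}}{6}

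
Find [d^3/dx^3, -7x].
-21\frac{d^{2}}{dx^{2}}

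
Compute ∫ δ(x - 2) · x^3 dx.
8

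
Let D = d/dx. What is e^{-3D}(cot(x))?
\cot{\left(x - 3 \right)}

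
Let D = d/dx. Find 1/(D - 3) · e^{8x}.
\frac{e^{8 x}}{5}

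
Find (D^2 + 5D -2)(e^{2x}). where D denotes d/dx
12 e^{2 x}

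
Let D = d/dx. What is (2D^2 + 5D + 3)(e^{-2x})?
e^{- 2 x}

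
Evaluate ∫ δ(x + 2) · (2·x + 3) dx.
-1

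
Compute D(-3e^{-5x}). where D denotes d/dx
15 e^{- 5 x}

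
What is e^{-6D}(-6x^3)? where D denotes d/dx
- 6 x^{3} + 108 x^{2} - 648 x + 1296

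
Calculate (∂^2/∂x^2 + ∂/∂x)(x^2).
2 x + 2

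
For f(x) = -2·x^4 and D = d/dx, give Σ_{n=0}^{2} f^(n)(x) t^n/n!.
2 x^{2} \left(- 6 t^{2} - 4 t x - x^{2}\right)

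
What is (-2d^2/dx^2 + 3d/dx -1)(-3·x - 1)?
3 x - 8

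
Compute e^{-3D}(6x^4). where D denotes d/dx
6 x^{4} - 72 x^{3} + 324 x^{2} - 648 x + 486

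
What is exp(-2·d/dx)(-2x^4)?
- 2 x^{4} + 16 x^{3} - 48 x^{2} + 64 x - 32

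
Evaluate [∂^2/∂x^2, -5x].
-10\frac{d}{dx}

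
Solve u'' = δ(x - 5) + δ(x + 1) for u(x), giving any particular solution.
\frac{|x - 5|}{2} + \frac{|x + 1|}{2}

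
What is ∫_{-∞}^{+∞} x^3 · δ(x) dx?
0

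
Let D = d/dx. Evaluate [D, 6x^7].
42 x^{6}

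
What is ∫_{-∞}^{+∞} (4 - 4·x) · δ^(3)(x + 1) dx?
0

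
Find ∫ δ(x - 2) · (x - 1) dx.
1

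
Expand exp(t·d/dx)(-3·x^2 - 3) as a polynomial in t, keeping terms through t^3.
- 3 t^{2} - 6 t x - 3 x^{2} - 3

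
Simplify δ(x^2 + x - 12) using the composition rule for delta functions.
\frac{\delta(x - 3) + \delta(x + 4)}{7}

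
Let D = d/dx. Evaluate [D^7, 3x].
21D^{6}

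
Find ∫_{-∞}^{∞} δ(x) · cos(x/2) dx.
1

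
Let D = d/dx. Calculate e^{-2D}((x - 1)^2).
x^{2} - 6 x + 9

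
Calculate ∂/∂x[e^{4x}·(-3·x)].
\left(- 12 x - 3\right) e^{4 x}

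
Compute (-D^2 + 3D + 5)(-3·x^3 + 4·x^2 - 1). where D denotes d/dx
- 15 x^{3} - 7 x^{2} + 42 x - 13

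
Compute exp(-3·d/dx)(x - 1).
x - 4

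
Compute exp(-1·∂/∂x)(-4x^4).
- 4 x^{4} + 16 x^{3} - 24 x^{2} + 16 x - 4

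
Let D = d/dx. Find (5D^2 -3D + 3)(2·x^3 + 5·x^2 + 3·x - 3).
6 x^{3} - 3 x^{2} + 39 x + 32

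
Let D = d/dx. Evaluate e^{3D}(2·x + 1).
2 x + 7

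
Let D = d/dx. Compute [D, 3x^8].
24 x^{7}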